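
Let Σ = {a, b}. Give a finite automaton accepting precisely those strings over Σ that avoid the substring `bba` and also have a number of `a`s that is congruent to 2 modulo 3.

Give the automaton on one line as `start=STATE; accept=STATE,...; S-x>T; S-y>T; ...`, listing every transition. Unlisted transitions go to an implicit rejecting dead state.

Run two small machines in parallel and take their product. The first has 4 states tracking partial matches of the forbidden pattern `bba`; the second has 3 states tracking the count of `a`s modulo 3. A product state is a pair (one from each), accepting exactly when both do. After merging equivalent states the machine shrinks.
An 8-state machine:
        a   b  
>  q0   q1  q2 
   q1   q3  q4 
   q2   q1  q5 
 * q3   q0  q6 
   q4   q3  q5 
   q5   q5  q5 
 * q6   q0  q7 
 * q7   q5  q7 
(> = start, * = accepting)

start=q0; accept=q3,q6,q7; q0-a>q1; q0-b>q2; q1-a>q3; q1-b>q4; q2-a>q1; q2-b>q5; q3-a>q0; q3-b>q6; q4-a>q3; q4-b>q5; q5-a>q5; q5-b>q5; q6-a>q0; q6-b>q7; q7-a>q5; q7-b>q7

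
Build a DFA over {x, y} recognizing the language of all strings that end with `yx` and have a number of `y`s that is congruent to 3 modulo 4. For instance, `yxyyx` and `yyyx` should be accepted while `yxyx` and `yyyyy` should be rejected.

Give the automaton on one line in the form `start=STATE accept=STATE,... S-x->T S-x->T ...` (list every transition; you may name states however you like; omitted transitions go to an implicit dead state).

start=s0 accept=s4 s0-x->s0 s0-y->s1 s1-x->s1 s1-y->s2 s2-x->s2 s2-y->s3 s3-x->s4 s3-y->s0 s4-x->s5 s4-y->s0 s5-x->s5 s5-y->s0

Handle the two conditions separately and then intersect. One (3 states) tracks how much of the suffix `yx` has currently been matched; the other (4 states) tracks the count of `y`s modulo 4. Each combined state is a pair, one component from each; accept when both components accept. Equivalent product states are then merged.
6 states suffice.
        x   y  
>  s0   s0  s1 
   s1   s1  s2 
   s2   s2  s3 
   s3   s4  s0 
 * s4   s5  s0 
   s5   s5  s0 
(> = start, * = accepting)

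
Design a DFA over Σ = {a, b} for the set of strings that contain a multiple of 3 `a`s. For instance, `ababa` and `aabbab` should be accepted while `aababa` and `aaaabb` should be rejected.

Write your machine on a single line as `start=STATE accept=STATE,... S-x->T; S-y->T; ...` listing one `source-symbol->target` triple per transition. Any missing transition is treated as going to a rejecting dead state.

Keep the running count of `a`s modulo 3: each `a` advances along the cycle q0 → q1 → q2 → q0 while other symbols loop. Accept at q0.
        a   b  
>* q0   q1  q0 
   q1   q2  q1 
   q2   q0  q2 
(> = start, * = accepting)

start=q0; accept=q0; q0-a->q1; q0-b->q0; q1-a->q2; q1-b->q1; q2-a->q0; q2-b->q2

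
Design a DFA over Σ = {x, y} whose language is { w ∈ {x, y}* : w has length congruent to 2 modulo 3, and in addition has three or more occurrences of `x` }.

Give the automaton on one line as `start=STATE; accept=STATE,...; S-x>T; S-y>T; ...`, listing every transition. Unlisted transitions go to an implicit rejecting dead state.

Build one automaton per condition and run them in lockstep. The first has 3 states tracking the input length modulo 3; the second has 5 states tracking the count of `x`s, saturating at 4. A product state is a pair (one from each), accepting exactly when both do.
          x    y  
>  q0     q1   q2 
   q1     q3   q4 
   q2     q4   q5 
   q3     q6   q7 
   q4     q7   q8 
   q5     q8   q0 
   q6     q9  q10 
   q7    q10  q11 
   q8    q11   q1 
   q9    q12  q12 
   q10   q12  q13 
   q11   q13   q3 
 * q12   q14  q14 
 * q13   q14   q6 
   q14    q9   q9 
(> = start, * = accepting)

start=q0; accept=q12,q13; q0-x>q1; q0-y>q2; q1-x>q3; q1-y>q4; q2-x>q4; q2-y>q5; q3-x>q6; q3-y>q7; q4-x>q7; q4-y>q8; q5-x>q8; q5-y>q0; q6-x>q9; q6-y>q10; q7-x>q10; q7-y>q11; q8-x>q11; q8-y>q1; q9-x>q12; q9-y>q12; q10-x>q12; q10-y>q13; q11-x>q13; q11-y>q3; q12-x>q14; q12-y>q14; q13-x>q14; q13-y>q6; q14-x>q9; q14-y>q9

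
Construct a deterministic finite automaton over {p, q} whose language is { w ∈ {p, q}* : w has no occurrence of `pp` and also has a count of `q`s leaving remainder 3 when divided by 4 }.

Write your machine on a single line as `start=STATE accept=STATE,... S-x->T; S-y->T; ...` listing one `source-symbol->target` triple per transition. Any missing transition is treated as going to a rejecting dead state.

start=A; accept=H,I; A-p->B; A-q->C; B-p->D; B-q->C; C-p->E; C-q->F; D-p->D; D-q->D; E-p->D; E-q->F; F-p->G; F-q->H; G-p->D; G-q->H; H-p->I; H-q->A; I-p->D; I-q->A

Run two small machines in parallel and take their product. One (3 states) tracks partial matches of the forbidden pattern `pp`; the other (4 states) tracks the count of `q`s modulo 4. Each combined state is a pair, one component from each; accept when both components accept. After merging equivalent states the machine shrinks.
       p  q 
>  A   B  C 
   B   D  C 
   C   E  F 
   D   D  D 
   E   D  F 
   F   G  H 
   G   D  H 
 * H   I  A 
 * I   D  A 
(> = start, * = accepting)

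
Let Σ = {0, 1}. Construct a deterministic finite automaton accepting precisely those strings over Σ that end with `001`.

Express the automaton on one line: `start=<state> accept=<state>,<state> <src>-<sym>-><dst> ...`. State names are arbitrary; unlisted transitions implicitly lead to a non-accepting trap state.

Let each state record the length of the longest suffix of the input read so far that is also a prefix of `001`. s1 means the last symbol is `0`; s2 means the last 2 symbols are `00`; s3 means the last 3 symbols are `001`. Accept only at s3, where the string currently ends in `001`.
4 states suffice.
        0   1  
>  s0   s1  s0 
   s1   s2  s0 
   s2   s2  s3 
 * s3   s1  s0 
(> = start, * = accepting)

start=s0 accept=s3 s0-0->s1 s0-1->s0 s1-0->s2 s1-1->s0 s2-0->s2 s2-1->s3 s3-0->s1 s3-1->s0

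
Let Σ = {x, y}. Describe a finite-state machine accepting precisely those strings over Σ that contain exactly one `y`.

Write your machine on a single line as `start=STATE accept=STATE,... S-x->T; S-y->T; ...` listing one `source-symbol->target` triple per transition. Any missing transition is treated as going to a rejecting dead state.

Count `y`s, saturating at 2: state A means no `y` yet, B means one `y` seen, C means more than one. Each `y` increments (capped at C); other symbols loop. Accept from {B}.
       x  y 
>  A   A  B 
 * B   B  C 
   C   C  C 
(> = start, * = accepting)

start=A; accept=B; A-x->A; A-y->B; B-x->B; B-y->C; C-x->C; C-y->C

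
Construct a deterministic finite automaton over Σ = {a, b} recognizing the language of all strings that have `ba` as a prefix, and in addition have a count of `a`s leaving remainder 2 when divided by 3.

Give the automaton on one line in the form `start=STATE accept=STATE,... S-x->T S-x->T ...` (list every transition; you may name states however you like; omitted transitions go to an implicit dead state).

start=S0 accept=S6 S0-a->S1 S0-b->S2 S1-a->S3 S1-b->S1 S2-a->S4 S2-b->S5 S3-a->S5 S3-b->S3 S4-a->S6 S4-b->S4 S5-a->S1 S5-b->S5 S6-a->S7 S6-b->S6 S7-a->S4 S7-b->S7

Run two small machines in parallel and take their product. The first has 4 states tracking whether the input so far still matches the prefix `ba`; the second has 3 states tracking the count of `a`s modulo 3. A product state is a pair (one from each), accepting exactly when both do.
8 states suffice.
        a   b  
>  S0   S1  S2 
   S1   S3  S1 
   S2   S4  S5 
   S3   S5  S3 
   S4   S6  S4 
   S5   S1  S5 
 * S6   S7  S6 
   S7   S4  S7 
(> = start, * = accepting)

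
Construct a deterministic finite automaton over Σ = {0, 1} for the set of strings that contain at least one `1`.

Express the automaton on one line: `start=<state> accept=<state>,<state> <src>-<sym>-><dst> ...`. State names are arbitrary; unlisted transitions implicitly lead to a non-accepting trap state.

Only the number of `1`s matters, and only up to 2. Make a chain q0 → q1 → q2 advanced by each `1` (with q2 absorbing); every other symbol self-loops. The accepting set is {q1, q2}.
3 states suffice.
        0   1  
>  q0   q0  q1 
 * q1   q1  q2 
 * q2   q2  q2 
(> = start, * = accepting)

start=q0 accept=q1,q2 q0-0->q0 q0-1->q1 q1-0->q1 q1-1->q2 q2-0->q2 q2-1->q2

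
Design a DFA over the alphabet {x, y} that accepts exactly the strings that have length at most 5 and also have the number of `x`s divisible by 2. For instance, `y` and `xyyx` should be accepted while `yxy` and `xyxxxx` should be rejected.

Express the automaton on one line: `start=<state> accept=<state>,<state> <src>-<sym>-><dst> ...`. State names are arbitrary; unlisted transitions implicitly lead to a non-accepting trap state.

Handle the two conditions separately and then intersect. One (7 states) tracks the input length, saturating at 6; the other (2 states) tracks the count of `x`s modulo 2. Each combined state is a pair, one component from each; accept when both components accept.
A 13-state machine:
          x    y  
>* q0     q1   q2 
   q1     q3   q4 
 * q2     q4   q3 
 * q3     q5   q6 
   q4     q6   q5 
   q5     q7   q8 
 * q6     q8   q7 
 * q7     q9  q10 
   q8    q10   q9 
   q9    q11  q12 
 * q10   q12  q11 
   q11   q12  q11 
   q12   q11  q12 
(> = start, * = accepting)

start=q0 accept=q0,q2,q3,q6,q7,q10 q0-x->q1 q0-y->q2 q1-x->q3 q1-y->q4 q2-x->q4 q2-y->q3 q3-x->q5 q3-y->q6 q4-x->q6 q4-y->q5 q5-x->q7 q5-y->q8 q6-x->q8 q6-y->q7 q7-x->q9 q7-y->q10 q8-x->q10 q8-y->q9 q9-x->q11 q9-y->q12 q10-x->q12 q10-y->q11 q11-x->q12 q11-y->q11 q12-x->q11 q12-y->q12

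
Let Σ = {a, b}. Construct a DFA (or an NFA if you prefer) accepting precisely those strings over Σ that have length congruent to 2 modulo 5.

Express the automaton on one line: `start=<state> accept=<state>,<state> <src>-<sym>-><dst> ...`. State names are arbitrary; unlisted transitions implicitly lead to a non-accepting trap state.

Only the length mod 5 matters, so use a 5-cycle: from any state, every input symbol moves to the next state, wrapping S4 back to S0. Mark S2 accepting.
        a   b  
>  S0   S1  S1 
   S1   S2  S2 
 * S2   S3  S3 
   S3   S4  S4 
   S4   S0  S0 
(> = start, * = accepting)

start=S0 accept=S2 S0-a->S1 S0-b->S1 S1-a->S2 S1-b->S2 S2-a->S3 S2-b->S3 S3-a->S4 S3-b->S4 S4-a->S0 S4-b->S0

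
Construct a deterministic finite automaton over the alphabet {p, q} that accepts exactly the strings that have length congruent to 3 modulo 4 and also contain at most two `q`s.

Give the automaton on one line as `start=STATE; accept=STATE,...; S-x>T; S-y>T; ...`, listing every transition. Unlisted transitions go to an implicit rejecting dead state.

Run two small machines in parallel and take their product. One (4 states) tracks the input length modulo 4; the other (4 states) tracks the count of `q`s, saturating at 3. Each combined state is a pair, one component from each; accept when both components accept. After merging equivalent states the machine shrinks.
          p    q  
>  s0     s1   s2 
   s1     s3   s4 
   s2     s4   s5 
   s3     s6   s7 
   s4     s7   s8 
   s5     s8   s9 
 * s6     s0  s10 
 * s7    s10  s11 
 * s8    s11   s9 
   s9     s9   s9 
   s10    s2  s12 
   s11   s12   s9 
   s12    s5   s9 
(> = start, * = accepting)

start=s0; accept=s6,s7,s8; s0-p>s1; s0-q>s2; s1-p>s3; s1-q>s4; s2-p>s4; s2-q>s5; s3-p>s6; s3-q>s7; s4-p>s7; s4-q>s8; s5-p>s8; s5-q>s9; s6-p>s0; s6-q>s10; s7-p>s10; s7-q>s11; s8-p>s11; s8-q>s9; s9-p>s9; s9-q>s9; s10-p>s2; s10-q>s12; s11-p>s12; s11-q>s9; s12-p>s5; s12-q>s9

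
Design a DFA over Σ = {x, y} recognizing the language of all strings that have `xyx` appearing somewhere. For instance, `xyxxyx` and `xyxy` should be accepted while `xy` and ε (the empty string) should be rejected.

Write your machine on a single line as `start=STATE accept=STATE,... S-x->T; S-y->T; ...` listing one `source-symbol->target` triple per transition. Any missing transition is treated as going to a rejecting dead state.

start=S0; accept=S3; S0-x->S1; S0-y->S0; S1-x->S1; S1-y->S2; S2-x->S3; S2-y->S0; S3-x->S3; S3-y->S3

Track how much of `xyx` has been matched so far: state S0 is no progress, S3 is the absorbing accept state reached once `xyx` has occurred. Intermediate states record partial matches; on a mismatch, fall back to the longest reusable overlap.
4 states suffice.
        x   y  
>  S0   S1  S0 
   S1   S1  S2 
   S2   S3  S0 
 * S3   S3  S3 
(> = start, * = accepting)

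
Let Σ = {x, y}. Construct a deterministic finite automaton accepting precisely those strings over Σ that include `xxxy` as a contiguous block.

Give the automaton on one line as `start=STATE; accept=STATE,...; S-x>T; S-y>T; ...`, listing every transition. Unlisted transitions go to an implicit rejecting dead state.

start=q0; accept=q4; q0-x>q1; q0-y>q0; q1-x>q2; q1-y>q0; q2-x>q3; q2-y>q0; q3-x>q3; q3-y>q4; q4-x>q4; q4-y>q4

States q0..q3 record the length of the longest prefix of `xxxy` that matches the current input suffix. Reaching q4 means `xxxy` has been seen, and we stay there forever. Accept from q4.
        x   y  
>  q0   q1  q0 
   q1   q2  q0 
   q2   q3  q0 
   q3   q3  q4 
 * q4   q4  q4 
(> = start, * = accepting)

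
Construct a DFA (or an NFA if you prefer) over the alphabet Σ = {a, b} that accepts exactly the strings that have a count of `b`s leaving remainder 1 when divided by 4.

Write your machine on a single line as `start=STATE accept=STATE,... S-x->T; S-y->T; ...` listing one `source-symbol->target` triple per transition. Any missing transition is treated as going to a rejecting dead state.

Keep the running count of `b`s modulo 4: each `b` advances along the cycle s0 → s1 → s2 → s3 → s0 while other symbols loop. Accept at s1.
With 4 states:
        a   b  
>  s0   s0  s1 
 * s1   s1  s2 
   s2   s2  s3 
   s3   s3  s0 
(> = start, * = accepting)

start=s0; accept=s1; s0-a->s0; s0-b->s1; s1-a->s1; s1-b->s2; s2-a->s2; s2-b->s3; s3-a->s3; s3-b->s0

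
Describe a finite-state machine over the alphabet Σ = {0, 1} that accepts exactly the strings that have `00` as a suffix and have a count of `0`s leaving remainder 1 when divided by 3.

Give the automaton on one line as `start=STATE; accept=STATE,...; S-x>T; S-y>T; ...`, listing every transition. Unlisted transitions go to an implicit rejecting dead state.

start=A; accept=E; A-0>B; A-1>A; B-0>C; B-1>B; C-0>D; C-1>C; D-0>E; D-1>A; E-0>C; E-1>B

Handle the two conditions separately and then intersect. One (3 states) tracks how much of the suffix `00` has currently been matched; the other (3 states) tracks the count of `0`s modulo 3. Each combined state is a pair, one component from each; accept when both components accept. Minimizing collapses redundant product states.
With 5 states:
       0  1 
>  A   B  A 
   B   C  B 
   C   D  C 
   D   E  A 
 * E   C  B 
(> = start, * = accepting)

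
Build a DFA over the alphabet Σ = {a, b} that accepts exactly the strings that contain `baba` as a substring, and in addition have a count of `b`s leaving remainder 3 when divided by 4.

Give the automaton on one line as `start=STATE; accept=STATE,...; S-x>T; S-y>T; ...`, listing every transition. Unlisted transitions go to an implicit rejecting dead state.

Build one automaton per condition and run them in lockstep. The first has 5 states tracking whether and how much of `baba` has been seen; the second has 4 states tracking the count of `b`s modulo 4. A product state is a pair (one from each), accepting exactly when both do.
A 20-state machine:
          a    b  
>  s0     s0   s1 
   s1     s2   s3 
   s2     s4   s5 
   s3     s6   s7 
   s4     s4   s3 
   s5     s8   s7 
   s6     s9  s10 
   s7    s11  s12 
   s8     s8  s13 
   s9     s9   s7 
   s10   s13  s12 
   s11   s14  s15 
   s12   s16   s1 
 * s13   s13  s17 
   s14   s14  s12 
   s15   s17   s1 
   s16    s0  s18 
   s17   s17  s19 
   s18   s19   s3 
   s19   s19   s8 
(> = start, * = accepting)

start=s0; accept=s13; s0-a>s0; s0-b>s1; s1-a>s2; s1-b>s3; s2-a>s4; s2-b>s5; s3-a>s6; s3-b>s7; s4-a>s4; s4-b>s3; s5-a>s8; s5-b>s7; s6-a>s9; s6-b>s10; s7-a>s11; s7-b>s12; s8-a>s8; s8-b>s13; s9-a>s9; s9-b>s7; s10-a>s13; s10-b>s12; s11-a>s14; s11-b>s15; s12-a>s16; s12-b>s1; s13-a>s13; s13-b>s17; s14-a>s14; s14-b>s12; s15-a>s17; s15-b>s1; s16-a>s0; s16-b>s18; s17-a>s17; s17-b>s19; s18-a>s19; s18-b>s3; s19-a>s19; s19-b>s8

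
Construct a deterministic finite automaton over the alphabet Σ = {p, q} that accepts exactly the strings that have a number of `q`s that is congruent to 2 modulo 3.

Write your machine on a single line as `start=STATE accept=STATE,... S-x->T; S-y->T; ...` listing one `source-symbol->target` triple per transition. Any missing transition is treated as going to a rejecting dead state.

start=A; accept=C; A-p->A; A-q->B; B-p->B; B-q->C; C-p->C; C-q->A

The only thing that matters is how many `q`s have appeared, reduced mod 3. Use one state per residue: A for 0, …, C for 2. Reading `q` moves to the next residue; anything else stays put. C is accepting.
       p  q 
>  A   A  B 
   B   B  C 
 * C   C  A 
(> = start, * = accepting)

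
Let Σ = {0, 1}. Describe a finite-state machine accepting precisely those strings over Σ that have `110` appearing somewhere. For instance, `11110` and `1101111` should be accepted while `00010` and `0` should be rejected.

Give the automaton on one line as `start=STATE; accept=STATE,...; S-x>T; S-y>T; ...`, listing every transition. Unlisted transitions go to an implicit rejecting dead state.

Track how much of `110` has been matched so far: state S0 is no progress, S3 is the absorbing accept state reached once `110` has occurred. Intermediate states record partial matches; on a mismatch, fall back to the longest reusable overlap.
With 4 states:
        0   1  
>  S0   S0  S1 
   S1   S0  S2 
   S2   S3  S2 
 * S3   S3  S3 
(> = start, * = accepting)

start=S0; accept=S3; S0-0>S0; S0-1>S1; S1-0>S0; S1-1>S2; S2-0>S3; S2-1>S2; S3-0>S3; S3-1>S3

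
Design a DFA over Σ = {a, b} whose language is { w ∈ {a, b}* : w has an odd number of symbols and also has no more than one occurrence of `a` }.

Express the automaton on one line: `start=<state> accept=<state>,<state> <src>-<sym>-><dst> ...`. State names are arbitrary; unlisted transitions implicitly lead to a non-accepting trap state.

start=q0 accept=q1,q2 q0-a->q1 q0-b->q2 q1-a->q3 q1-b->q4 q2-a->q4 q2-b->q0 q3-a->q3 q3-b->q3 q4-a->q3 q4-b->q1

Run two small machines in parallel and take their product. One (2 states) tracks the input length modulo 2; the other (3 states) tracks the count of `a`s, saturating at 2. Each combined state is a pair, one component from each; accept when both components accept. After merging equivalent states the machine shrinks.
With 5 states:
        a   b  
>  q0   q1  q2 
 * q1   q3  q4 
 * q2   q4  q0 
   q3   q3  q3 
   q4   q3  q1 
(> = start, * = accepting)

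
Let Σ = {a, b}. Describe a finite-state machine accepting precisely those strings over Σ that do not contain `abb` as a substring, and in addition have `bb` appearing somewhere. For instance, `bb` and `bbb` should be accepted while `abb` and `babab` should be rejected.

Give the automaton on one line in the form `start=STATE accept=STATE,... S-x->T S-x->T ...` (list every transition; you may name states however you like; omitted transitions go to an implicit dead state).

start=q0 accept=q3,q4,q5 q0-a->q1 q0-b->q2 q1-a->q1 q1-b->q1 q2-a->q1 q2-b->q3 q3-a->q4 q3-b->q3 q4-a->q4 q4-b->q5 q5-a->q4 q5-b->q1

Build one automaton per condition and run them in lockstep. One (4 states) tracks partial matches of the forbidden pattern `abb`; the other (3 states) tracks whether and how much of `bb` has been seen. Each combined state is a pair, one component from each; accept when both components accept. Minimizing collapses redundant product states.
With 6 states:
        a   b  
>  q0   q1  q2 
   q1   q1  q1 
   q2   q1  q3 
 * q3   q4  q3 
 * q4   q4  q5 
 * q5   q4  q1 
(> = start, * = accepting)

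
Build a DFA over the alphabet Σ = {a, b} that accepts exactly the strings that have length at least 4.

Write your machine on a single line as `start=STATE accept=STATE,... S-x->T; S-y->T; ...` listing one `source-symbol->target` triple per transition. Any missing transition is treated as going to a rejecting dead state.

We only need to distinguish lengths 0, 1, …, 4, and '>4'. Chain s0 → s1 → s2 → s3 → s4 → s5 on every symbol, with s5 looping. Accepting states: {s4, s5}.
6 states suffice.
        a   b  
>  s0   s1  s1 
   s1   s2  s2 
   s2   s3  s3 
   s3   s4  s4 
 * s4   s5  s5 
 * s5   s5  s5 
(> = start, * = accepting)

start=s0; accept=s4,s5; s0-a->s1; s0-b->s1; s1-a->s2; s1-b->s2; s2-a->s3; s2-b->s3; s3-a->s4; s3-b->s4; s4-a->s5; s4-b->s5; s5-a->s5; s5-b->s5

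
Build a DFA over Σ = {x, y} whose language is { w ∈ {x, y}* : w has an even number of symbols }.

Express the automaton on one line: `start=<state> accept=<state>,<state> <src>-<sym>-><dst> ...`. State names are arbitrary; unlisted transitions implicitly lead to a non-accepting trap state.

start=q0 accept=q0 q0-x->q1 q0-y->q1 q1-x->q0 q1-y->q0

Count input length modulo 2: every symbol advances one step around the cycle q0 → q1 → q0. Accept at q0.
A 2-state machine:
        x   y  
>* q0   q1  q1 
   q1   q0  q0 
(> = start, * = accepting)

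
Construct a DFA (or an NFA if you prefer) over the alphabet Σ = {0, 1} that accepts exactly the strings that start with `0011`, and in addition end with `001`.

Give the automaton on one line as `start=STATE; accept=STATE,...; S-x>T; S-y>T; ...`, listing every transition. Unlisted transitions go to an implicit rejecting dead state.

start=A; accept=I; A-0>B; A-1>C; B-0>D; B-1>C; C-0>C; C-1>C; D-0>C; D-1>E; E-0>C; E-1>F; F-0>G; F-1>F; G-0>H; G-1>F; H-0>H; H-1>I; I-0>G; I-1>F

Handle the two conditions separately and then intersect. One (6 states) tracks whether the input so far still matches the prefix `0011`; the other (4 states) tracks how much of the suffix `001` has currently been matched. Each combined state is a pair, one component from each; accept when both components accept. Minimizing collapses redundant product states.
       0  1 
>  A   B  C 
   B   D  C 
   C   C  C 
   D   C  E 
   E   C  F 
   F   G  F 
   G   H  F 
   H   H  I 
 * I   G  F 
(> = start, * = accepting)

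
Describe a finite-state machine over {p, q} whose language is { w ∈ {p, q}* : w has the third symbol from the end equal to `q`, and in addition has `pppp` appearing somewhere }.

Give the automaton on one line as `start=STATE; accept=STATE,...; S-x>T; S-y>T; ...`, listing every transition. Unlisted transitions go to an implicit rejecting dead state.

start=A; accept=T,U,V,W; A-p>B; A-q>C; B-p>D; B-q>E; C-p>F; C-q>G; D-p>H; D-q>I; E-p>J; E-q>K; F-p>L; F-q>M; G-p>N; G-q>O; H-p>P; H-q>I; I-p>J; I-q>K; J-p>L; J-q>M; K-p>N; K-q>O; L-p>H; L-q>I; M-p>J; M-q>K; N-p>L; N-q>M; O-p>N; O-q>O; P-p>P; P-q>Q; Q-p>R; Q-q>S; R-p>T; R-q>U; S-p>V; S-q>W; T-p>P; T-q>Q; U-p>R; U-q>S; V-p>T; V-q>U; W-p>V; W-q>W

Build one automaton per condition and run them in lockstep. One (15 states) tracks the last 3 symbols read; the other (5 states) tracks whether and how much of `pppp` has been seen. Each combined state is a pair, one component from each; accept when both components accept.
23 states suffice.
       p  q 
>  A   B  C 
   B   D  E 
   C   F  G 
   D   H  I 
   E   J  K 
   F   L  M 
   G   N  O 
   H   P  I 
   I   J  K 
   J   L  M 
   K   N  O 
   L   H  I 
   M   J  K 
   N   L  M 
   O   N  O 
   P   P  Q 
   Q   R  S 
   R   T  U 
   S   V  W 
 * T   P  Q 
 * U   R  S 
 * V   T  U 
 * W   V  W 
(> = start, * = accepting)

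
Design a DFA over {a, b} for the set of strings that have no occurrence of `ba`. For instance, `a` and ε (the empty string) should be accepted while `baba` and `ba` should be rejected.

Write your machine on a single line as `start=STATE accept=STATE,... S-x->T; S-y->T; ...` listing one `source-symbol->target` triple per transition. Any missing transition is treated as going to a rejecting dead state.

start=q0; accept=q0,q1; q0-a->q0; q0-b->q1; q1-a->q2; q1-b->q1; q2-a->q2; q2-b->q2

Track partial matches of the forbidden pattern `ba`. State q2 is a dead state reached once `ba` has occurred; every other state accepts. q0 means no part of `ba` is currently matched.
        a   b  
>* q0   q0  q1 
 * q1   q2  q1 
   q2   q2  q2 
(> = start, * = accepting)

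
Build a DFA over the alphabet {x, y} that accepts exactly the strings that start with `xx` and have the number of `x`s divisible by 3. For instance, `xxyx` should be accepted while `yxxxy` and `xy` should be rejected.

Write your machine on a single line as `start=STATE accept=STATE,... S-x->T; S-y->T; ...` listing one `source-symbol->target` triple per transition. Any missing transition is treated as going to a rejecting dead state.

start=s0; accept=s4; s0-x->s1; s0-y->s2; s1-x->s3; s1-y->s2; s2-x->s2; s2-y->s2; s3-x->s4; s3-y->s3; s4-x->s5; s4-y->s4; s5-x->s3; s5-y->s5

Build one automaton per condition and run them in lockstep. The first has 4 states tracking whether the input so far still matches the prefix `xx`; the second has 3 states tracking the count of `x`s modulo 3. A product state is a pair (one from each), accepting exactly when both do. Equivalent product states are then merged.
        x   y  
>  s0   s1  s2 
   s1   s3  s2 
   s2   s2  s2 
   s3   s4  s3 
 * s4   s5  s4 
   s5   s3  s5 
(> = start, * = accepting)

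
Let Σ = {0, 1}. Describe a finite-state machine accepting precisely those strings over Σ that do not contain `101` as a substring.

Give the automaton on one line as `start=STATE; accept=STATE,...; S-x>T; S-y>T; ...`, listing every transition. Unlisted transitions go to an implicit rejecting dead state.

Track partial matches of the forbidden pattern `101`. State S3 is a dead state reached once `101` has occurred; every other state accepts. S0 means no part of `101` is currently matched.
        0   1  
>* S0   S0  S1 
 * S1   S2  S1 
 * S2   S0  S3 
   S3   S3  S3 
(> = start, * = accepting)

start=S0; accept=S0,S1,S2; S0-0>S0; S0-1>S1; S1-0>S2; S1-1>S1; S2-0>S0; S2-1>S3; S3-0>S3; S3-1>S3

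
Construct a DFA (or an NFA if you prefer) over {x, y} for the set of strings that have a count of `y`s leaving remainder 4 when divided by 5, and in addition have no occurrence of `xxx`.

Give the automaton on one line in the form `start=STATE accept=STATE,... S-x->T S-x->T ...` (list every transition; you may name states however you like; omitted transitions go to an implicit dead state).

Handle the two conditions separately and then intersect. The first has 5 states tracking the count of `y`s modulo 5; the second has 4 states tracking partial matches of the forbidden pattern `xxx`. A product state is a pair (one from each), accepting exactly when both do. Minimizing collapses redundant product states.
          x    y  
>  S0     S1   S2 
   S1     S3   S2 
   S2     S4   S5 
   S3     S6   S2 
   S4     S7   S5 
   S5     S8   S9 
   S6     S6   S6 
   S7     S6   S5 
   S8    S10   S9 
   S9    S11  S12 
   S10    S6   S9 
   S11   S13  S12 
 * S12   S14   S0 
   S13    S6  S12 
 * S14   S15   S0 
 * S15    S6   S0 
(> = start, * = accepting)

start=S0 accept=S12,S14,S15 S0-x->S1 S0-y->S2 S1-x->S3 S1-y->S2 S2-x->S4 S2-y->S5 S3-x->S6 S3-y->S2 S4-x->S7 S4-y->S5 S5-x->S8 S5-y->S9 S6-x->S6 S6-y->S6 S7-x->S6 S7-y->S5 S8-x->S10 S8-y->S9 S9-x->S11 S9-y->S12 S10-x->S6 S10-y->S9 S11-x->S13 S11-y->S12 S12-x->S14 S12-y->S0 S13-x->S6 S13-y->S12 S14-x->S15 S14-y->S0 S15-x->S6 S15-y->S0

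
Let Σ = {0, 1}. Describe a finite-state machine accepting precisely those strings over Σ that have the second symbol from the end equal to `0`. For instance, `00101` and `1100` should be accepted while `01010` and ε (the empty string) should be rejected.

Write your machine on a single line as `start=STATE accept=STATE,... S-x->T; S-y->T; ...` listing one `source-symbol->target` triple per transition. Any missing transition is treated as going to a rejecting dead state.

start=A; accept=D,E; A-0->B; A-1->C; B-0->D; B-1->E; C-0->F; C-1->G; D-0->D; D-1->E; E-0->F; E-1->G; F-0->D; F-1->E; G-0->F; G-1->G

Because acceptance depends on a position counted from the end, the machine has to buffer the most recent 2 symbols. Make each state the string of the last up-to-2 symbols read; on input `x` shift the window left and append `x`. Accept when the buffered window has length 2 and begins with `0`.
7 states suffice.
       0  1 
>  A   B  C 
   B   D  E 
   C   F  G 
 * D   D  E 
 * E   F  G 
   F   D  E 
   G   F  G 
(> = start, * = accepting)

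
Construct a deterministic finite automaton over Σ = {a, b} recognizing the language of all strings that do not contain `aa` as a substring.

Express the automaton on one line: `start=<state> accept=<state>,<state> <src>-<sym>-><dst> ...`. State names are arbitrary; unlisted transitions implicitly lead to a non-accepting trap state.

Track partial matches of the forbidden pattern `aa`. State q2 is a dead state reached once `aa` has occurred; every other state accepts. q0 means no part of `aa` is currently matched.
A 3-state machine:
        a   b  
>* q0   q1  q0 
 * q1   q2  q0 
   q2   q2  q2 
(> = start, * = accepting)

start=q0 accept=q0,q1 q0-a->q1 q0-b->q0 q1-a->q2 q1-b->q0 q2-a->q2 q2-b->q2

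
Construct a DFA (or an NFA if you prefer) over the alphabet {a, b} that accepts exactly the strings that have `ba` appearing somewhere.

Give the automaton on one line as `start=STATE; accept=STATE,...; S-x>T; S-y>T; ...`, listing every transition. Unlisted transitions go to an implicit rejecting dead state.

States q0..q1 record the length of the longest prefix of `ba` that matches the current input suffix. Reaching q2 means `ba` has been seen, and we stay there forever. Accept from q2.
3 states suffice.
        a   b  
>  q0   q0  q1 
   q1   q2  q1 
 * q2   q2  q2 
(> = start, * = accepting)

start=q0; accept=q2; q0-a>q0; q0-b>q1; q1-a>q2; q1-b>q1; q2-a>q2; q2-b>q2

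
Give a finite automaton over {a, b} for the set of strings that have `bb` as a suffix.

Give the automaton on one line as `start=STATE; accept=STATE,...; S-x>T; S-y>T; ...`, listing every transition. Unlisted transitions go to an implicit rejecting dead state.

start=s0; accept=s2; s0-a>s0; s0-b>s1; s1-a>s0; s1-b>s2; s2-a>s0; s2-b>s2

Let each state record the length of the longest suffix of the input read so far that is also a prefix of `bb`. s1 means the last symbol is `b`; s2 means the last 2 symbols are `bb`. Accept only at s2, where the string currently ends in `bb`.
With 3 states:
        a   b  
>  s0   s0  s1 
   s1   s0  s2 
 * s2   s0  s2 
(> = start, * = accepting)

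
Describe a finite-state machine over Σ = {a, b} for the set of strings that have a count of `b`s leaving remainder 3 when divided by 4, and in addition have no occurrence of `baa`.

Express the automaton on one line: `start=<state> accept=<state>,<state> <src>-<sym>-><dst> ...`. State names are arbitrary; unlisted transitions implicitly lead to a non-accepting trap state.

start=S0 accept=S6,S7 S0-a->S0 S0-b->S1 S1-a->S2 S1-b->S3 S2-a->S4 S2-b->S3 S3-a->S5 S3-b->S6 S4-a->S4 S4-b->S4 S5-a->S4 S5-b->S6 S6-a->S7 S6-b->S8 S7-a->S4 S7-b->S8 S8-a->S9 S8-b->S1 S9-a->S4 S9-b->S1

Handle the two conditions separately and then intersect. One (4 states) tracks the count of `b`s modulo 4; the other (4 states) tracks partial matches of the forbidden pattern `baa`. Each combined state is a pair, one component from each; accept when both components accept. After merging equivalent states the machine shrinks.
With 10 states:
        a   b  
>  S0   S0  S1 
   S1   S2  S3 
   S2   S4  S3 
   S3   S5  S6 
   S4   S4  S4 
   S5   S4  S6 
 * S6   S7  S8 
 * S7   S4  S8 
   S8   S9  S1 
   S9   S4  S1 
(> = start, * = accepting)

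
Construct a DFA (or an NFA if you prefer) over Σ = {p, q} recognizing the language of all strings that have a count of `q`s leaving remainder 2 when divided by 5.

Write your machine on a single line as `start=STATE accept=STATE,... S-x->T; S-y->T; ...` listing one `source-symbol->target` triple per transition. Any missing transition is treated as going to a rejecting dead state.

The only thing that matters is how many `q`s have appeared, reduced mod 5. Use one state per residue: A for 0, …, E for 4. Reading `q` moves to the next residue; anything else stays put. C is accepting.
With 5 states:
       p  q 
>  A   A  B 
   B   B  C 
 * C   C  D 
   D   D  E 
   E   E  A 
(> = start, * = accepting)

start=A; accept=C; A-p->A; A-q->B; B-p->B; B-q->C; C-p->C; C-q->D; D-p->D; D-q->E; E-p->E; E-q->A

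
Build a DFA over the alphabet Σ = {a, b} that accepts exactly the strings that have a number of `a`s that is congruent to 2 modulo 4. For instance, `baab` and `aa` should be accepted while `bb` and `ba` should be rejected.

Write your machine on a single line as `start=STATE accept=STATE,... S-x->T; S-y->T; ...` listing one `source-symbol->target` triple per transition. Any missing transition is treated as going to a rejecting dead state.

start=q0; accept=q2; q0-a->q1; q0-b->q0; q1-a->q2; q1-b->q1; q2-a->q3; q2-b->q2; q3-a->q0; q3-b->q3

Keep the running count of `a`s modulo 4: each `a` advances along the cycle q0 → q1 → q2 → q3 → q0 while other symbols loop. Accept at q2.
With 4 states:
        a   b  
>  q0   q1  q0 
   q1   q2  q1 
 * q2   q3  q2 
   q3   q0  q3 
(> = start, * = accepting)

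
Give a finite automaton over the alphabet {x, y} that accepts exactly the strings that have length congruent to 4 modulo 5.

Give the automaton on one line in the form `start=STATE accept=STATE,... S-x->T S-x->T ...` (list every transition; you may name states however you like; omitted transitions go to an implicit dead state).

Count input length modulo 5: every symbol advances one step around the cycle q0 → q1 → q2 → q3 → q4 → q0. Accept at q4.
5 states suffice.
        x   y  
>  q0   q1  q1 
   q1   q2  q2 
   q2   q3  q3 
   q3   q4  q4 
 * q4   q0  q0 
(> = start, * = accepting)

start=q0 accept=q4 q0-x->q1 q0-y->q1 q1-x->q2 q1-y->q2 q2-x->q3 q2-y->q3 q3-x->q4 q3-y->q4 q4-x->q0 q4-y->q0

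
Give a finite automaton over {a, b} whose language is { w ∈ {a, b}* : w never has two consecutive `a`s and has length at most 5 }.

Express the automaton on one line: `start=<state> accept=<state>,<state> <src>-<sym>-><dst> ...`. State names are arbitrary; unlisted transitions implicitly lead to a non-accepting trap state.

start=q0 accept=q0,q1,q2,q4,q5,q7,q8,q10,q11,q13,q14 q0-a->q1 q0-b->q2 q1-a->q3 q1-b->q4 q2-a->q5 q2-b->q4 q3-a->q6 q3-b->q6 q4-a->q7 q4-b->q8 q5-a->q6 q5-b->q8 q6-a->q9 q6-b->q9 q7-a->q9 q7-b->q10 q8-a->q11 q8-b->q10 q9-a->q12 q9-b->q12 q10-a->q13 q10-b->q14 q11-a->q12 q11-b->q14 q12-a->q15 q12-b->q15 q13-a->q15 q13-b->q16 q14-a->q17 q14-b->q16 q15-a->q15 q15-b->q15 q16-a->q17 q16-b->q16 q17-a->q15 q17-b->q16

Run two small machines in parallel and take their product. One (3 states) tracks partial matches of the forbidden pattern `aa`; the other (7 states) tracks the input length, saturating at 6. Each combined state is a pair, one component from each; accept when both components accept.
          a    b  
>* q0     q1   q2 
 * q1     q3   q4 
 * q2     q5   q4 
   q3     q6   q6 
 * q4     q7   q8 
 * q5     q6   q8 
   q6     q9   q9 
 * q7     q9  q10 
 * q8    q11  q10 
   q9    q12  q12 
 * q10   q13  q14 
 * q11   q12  q14 
   q12   q15  q15 
 * q13   q15  q16 
 * q14   q17  q16 
   q15   q15  q15 
   q16   q17  q16 
   q17   q15  q16 
(> = start, * = accepting)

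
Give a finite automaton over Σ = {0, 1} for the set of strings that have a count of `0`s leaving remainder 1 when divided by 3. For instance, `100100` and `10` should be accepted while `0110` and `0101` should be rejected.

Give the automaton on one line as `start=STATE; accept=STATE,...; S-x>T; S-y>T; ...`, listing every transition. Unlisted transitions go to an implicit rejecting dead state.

The only thing that matters is how many `0`s have appeared, reduced mod 3. Use one state per residue: q0 for 0, …, q2 for 2. Reading `0` moves to the next residue; anything else stays put. q1 is accepting.
A 3-state machine:
        0   1  
>  q0   q1  q0 
 * q1   q2  q1 
   q2   q0  q2 
(> = start, * = accepting)

start=q0; accept=q1; q0-0>q1; q0-1>q0; q1-0>q2; q1-1>q1; q2-0>q0; q2-1>q2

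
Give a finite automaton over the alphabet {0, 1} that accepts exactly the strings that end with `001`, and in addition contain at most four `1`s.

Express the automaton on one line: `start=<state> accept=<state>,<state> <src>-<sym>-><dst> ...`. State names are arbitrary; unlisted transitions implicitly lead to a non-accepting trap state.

Handle the two conditions separately and then intersect. The first has 4 states tracking how much of the suffix `001` has currently been matched; the second has 6 states tracking the count of `1`s, saturating at 5. A product state is a pair (one from each), accepting exactly when both do.
A 23-state machine:
          0    1  
>  q0     q1   q2 
   q1     q3   q2 
   q2     q4   q5 
   q3     q3   q6 
   q4     q7   q5 
   q5     q8   q9 
 * q6     q4   q5 
   q7     q7  q10 
   q8    q11   q9 
   q9    q12  q13 
 * q10    q8   q9 
   q11   q11  q14 
   q12   q15  q13 
   q13   q16  q17 
 * q14   q12  q13 
   q15   q15  q18 
   q16   q19  q17 
   q17   q20  q17 
 * q18   q16  q17 
   q19   q19  q21 
   q20   q22  q17 
   q21   q20  q17 
   q22   q22  q21 
(> = start, * = accepting)

start=q0 accept=q6,q10,q14,q18 q0-0->q1 q0-1->q2 q1-0->q3 q1-1->q2 q2-0->q4 q2-1->q5 q3-0->q3 q3-1->q6 q4-0->q7 q4-1->q5 q5-0->q8 q5-1->q9 q6-0->q4 q6-1->q5 q7-0->q7 q7-1->q10 q8-0->q11 q8-1->q9 q9-0->q12 q9-1->q13 q10-0->q8 q10-1->q9 q11-0->q11 q11-1->q14 q12-0->q15 q12-1->q13 q13-0->q16 q13-1->q17 q14-0->q12 q14-1->q13 q15-0->q15 q15-1->q18 q16-0->q19 q16-1->q17 q17-0->q20 q17-1->q17 q18-0->q16 q18-1->q17 q19-0->q19 q19-1->q21 q20-0->q22 q20-1->q17 q21-0->q20 q21-1->q17 q22-0->q22 q22-1->q21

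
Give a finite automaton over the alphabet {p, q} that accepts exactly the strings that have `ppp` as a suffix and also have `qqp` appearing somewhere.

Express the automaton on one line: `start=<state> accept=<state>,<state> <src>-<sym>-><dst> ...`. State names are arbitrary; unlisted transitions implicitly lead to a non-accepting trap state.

Run two small machines in parallel and take their product. The first has 4 states tracking how much of the suffix `ppp` has currently been matched; the second has 4 states tracking whether and how much of `qqp` has been seen. A product state is a pair (one from each), accepting exactly when both do. After merging equivalent states the machine shrinks.
A 6-state machine:
       p  q 
>  A   A  B 
   B   A  C 
   C   D  C 
   D   E  C 
   E   F  C 
 * F   F  C 
(> = start, * = accepting)

start=A accept=F A-p->A A-q->B B-p->A B-q->C C-p->D C-q->C D-p->E D-q->C E-p->F E-q->C F-p->F F-q->C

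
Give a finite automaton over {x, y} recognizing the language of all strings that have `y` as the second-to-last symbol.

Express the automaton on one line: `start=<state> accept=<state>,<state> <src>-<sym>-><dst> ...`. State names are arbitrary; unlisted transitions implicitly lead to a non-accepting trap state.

A DFA must remember the last 2 symbols (since which symbol is second-to-last isn't known until the input ends). Use one state per possible window of the last ≤2 symbols; accept from those whose window starts with `y`.
7 states suffice.
        x   y  
>  q0   q1  q2 
   q1   q3  q4 
   q2   q5  q6 
   q3   q3  q4 
   q4   q5  q6 
 * q5   q3  q4 
 * q6   q5  q6 
(> = start, * = accepting)

start=q0 accept=q5,q6 q0-x->q1 q0-y->q2 q1-x->q3 q1-y->q4 q2-x->q5 q2-y->q6 q3-x->q3 q3-y->q4 q4-x->q5 q4-y->q6 q5-x->q3 q5-y->q4 q6-x->q5 q6-y->q6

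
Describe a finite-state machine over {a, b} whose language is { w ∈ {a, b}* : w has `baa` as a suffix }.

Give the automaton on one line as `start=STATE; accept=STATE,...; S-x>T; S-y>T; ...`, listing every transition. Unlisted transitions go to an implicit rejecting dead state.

Let each state record the length of the longest suffix of the input read so far that is also a prefix of `baa`. s1 means the last symbol is `b`; s2 means the last 2 symbols are `ba`; s3 means the last 3 symbols are `baa`. Accept only at s3, where the string currently ends in `baa`.
        a   b  
>  s0   s0  s1 
   s1   s2  s1 
   s2   s3  s1 
 * s3   s0  s1 
(> = start, * = accepting)

start=s0; accept=s3; s0-a>s0; s0-b>s1; s1-a>s2; s1-b>s1; s2-a>s3; s2-b>s1; s3-a>s0; s3-b>s1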